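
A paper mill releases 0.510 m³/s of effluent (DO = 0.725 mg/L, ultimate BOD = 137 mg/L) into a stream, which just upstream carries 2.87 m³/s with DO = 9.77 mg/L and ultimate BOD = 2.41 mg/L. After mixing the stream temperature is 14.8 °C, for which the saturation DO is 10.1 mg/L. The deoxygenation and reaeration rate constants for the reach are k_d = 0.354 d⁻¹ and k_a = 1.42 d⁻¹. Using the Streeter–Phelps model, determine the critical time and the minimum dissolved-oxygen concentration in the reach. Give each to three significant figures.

t_c ≈ 1.06 d; minimum DO ≈ 6.21 mg/L

Mixed DO = (2.87×9.77 + 0.510×0.725)/(2.87+0.510) = 28.41/3.380 = 8.405 mg/L.
Mixed L₀ = (2.87×2.41 + 0.510×137)/(3.380) = 76.79/3.380 = 22.72 mg/L.
Initial deficit D₀ = C_s − DO₀ = 10.1 − 8.405 = 1.695 mg/L.
t_c = (1/1.066) ln[(1.42/0.354)(1 − 1.695×1.066/(0.354×22.72))] = 0.9381 × ln(3.110) = 1.064 d.
D_c = (0.354/1.42) × 22.72 × e^(−0.354×1.064) = 0.2493 × 22.72 × 0.6860 = 3.885 mg/L.
Minimum DO = 10.1 − 3.885 = 6.215 mg/L.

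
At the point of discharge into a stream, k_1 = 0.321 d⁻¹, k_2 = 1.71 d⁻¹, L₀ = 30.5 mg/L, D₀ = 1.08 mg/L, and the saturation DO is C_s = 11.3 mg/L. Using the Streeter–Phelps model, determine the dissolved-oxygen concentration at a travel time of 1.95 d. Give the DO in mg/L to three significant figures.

DO ≈ 7.74 mg/L

k_1 L₀/(k_2−k_1) = 0.321×30.5/(1.71−0.321) = 9.790/1.389 = 7.049 mg/L.
e^(−k_1 t) = e^(−0.321×1.950) = 0.5348; e^(−k_2 t) = e^(−1.71×1.950) = 0.03563.
D = 7.049 × (0.5348 − 0.03563) + 1.08 × 0.03563 = 3.518 + 0.03848 = 3.557 mg/L.
DO = C_s − D = 11.3 − 3.557 = 7.743 mg/L.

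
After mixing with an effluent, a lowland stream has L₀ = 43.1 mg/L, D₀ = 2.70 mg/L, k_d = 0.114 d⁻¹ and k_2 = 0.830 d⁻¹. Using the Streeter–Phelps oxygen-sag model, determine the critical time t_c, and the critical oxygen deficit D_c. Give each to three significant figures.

t_c = [1/(k_2−k_d)] ln[(k_2/k_d)(1 − D₀(k_2−k_d)/(k_d L₀))]
= [1/(0.830−0.114)] ln[(0.830/0.114)(1 − 2.70×0.7160/(0.114×43.1))]
= (1/0.7160) ln[7.281 × 0.6065] = 1.397 × ln(4.416) = 1.397 × 1.485 = 2.074 d.
D_c = (k_d/k_2) L₀ e^(−k_d t_c) = (0.114/0.830) × 43.1 × e^(−0.114×2.074) = 0.1373 × 43.1 × 0.7894 = 4.673 mg/L.

t_c ≈ 2.07 d; D_c ≈ 4.67 mg/L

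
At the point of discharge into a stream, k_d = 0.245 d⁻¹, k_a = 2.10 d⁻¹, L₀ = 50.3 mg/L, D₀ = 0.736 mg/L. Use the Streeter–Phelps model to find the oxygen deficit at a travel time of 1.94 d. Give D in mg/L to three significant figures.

D ≈ 4.03 mg/L

k_d L₀/(k_a−k_d) = 0.245×50.3/(2.10−0.245) = 12.32/1.855 = 6.643 mg/L.
e^(−k_d t) = e^(−0.245×1.940) = 0.6217; e^(−k_a t) = e^(−2.10×1.940) = 0.01701.
D = 6.643 × (0.6217 − 0.01701) + 0.736 × 0.01701 = 4.017 + 0.01252 = 4.030 mg/L.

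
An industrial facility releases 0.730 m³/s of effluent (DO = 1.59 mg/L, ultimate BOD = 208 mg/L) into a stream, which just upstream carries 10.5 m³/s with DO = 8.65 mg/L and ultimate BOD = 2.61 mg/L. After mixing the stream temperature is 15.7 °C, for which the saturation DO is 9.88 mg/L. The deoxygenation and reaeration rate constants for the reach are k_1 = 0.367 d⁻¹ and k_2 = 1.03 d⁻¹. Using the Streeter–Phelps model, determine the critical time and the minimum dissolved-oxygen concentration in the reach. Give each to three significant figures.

t_c ≈ 1.24 d; minimum DO ≈ 6.27 mg/L

Mixed DO = (10.5×8.65 + 0.730×1.59)/(10.5+0.730) = 91.99/11.23 = 8.191 mg/L.
Mixed L₀ = (10.5×2.61 + 0.730×208)/(11.23) = 179.2/11.23 = 15.96 mg/L.
Initial deficit D₀ = C_s − DO₀ = 9.88 − 8.191 = 1.689 mg/L.
t_c = (1/0.6630) ln[(1.03/0.367)(1 − 1.689×0.6630/(0.367×15.96))] = 1.508 × ln(2.270) = 1.237 d.
D_c = (0.367/1.03) × 15.96 × e^(−0.367×1.237) = 0.3563 × 15.96 × 0.6352 = 3.613 mg/L.
Minimum DO = 9.88 − 3.613 = 6.267 mg/L.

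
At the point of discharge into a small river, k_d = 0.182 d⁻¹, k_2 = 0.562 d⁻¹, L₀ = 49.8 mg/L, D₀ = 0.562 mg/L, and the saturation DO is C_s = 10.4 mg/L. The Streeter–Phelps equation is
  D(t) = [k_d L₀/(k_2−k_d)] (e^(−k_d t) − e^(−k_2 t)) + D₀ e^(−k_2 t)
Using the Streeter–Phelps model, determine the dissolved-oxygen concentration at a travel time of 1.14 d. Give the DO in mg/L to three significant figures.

DO ≈ 3.29 mg/L

k_d L₀/(k_2−k_d) = 0.182×49.8/(0.562−0.182) = 9.064/0.3800 = 23.85 mg/L.
e^(−k_d t) = e^(−0.182×1.140) = 0.8126; e^(−k_2 t) = e^(−0.562×1.140) = 0.5269.
D = 23.85 × (0.8126 − 0.5269) + 0.562 × 0.5269 = 6.814 + 0.2961 = 7.110 mg/L.
DO = C_s − D = 10.4 − 7.110 = 3.290 mg/L.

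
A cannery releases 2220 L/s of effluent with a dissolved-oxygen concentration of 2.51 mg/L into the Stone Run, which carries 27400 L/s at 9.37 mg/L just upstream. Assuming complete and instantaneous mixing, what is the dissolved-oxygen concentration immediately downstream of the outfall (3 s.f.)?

8.86 mg/L

Flow-weighted mixing: C = (Q_r C_r + Q_w C_w)/(Q_r + Q_w)
= (27400×9.37 + 2220×2.51)/(27400 + 2220) = 262300/29620 = 8.856 mg/L.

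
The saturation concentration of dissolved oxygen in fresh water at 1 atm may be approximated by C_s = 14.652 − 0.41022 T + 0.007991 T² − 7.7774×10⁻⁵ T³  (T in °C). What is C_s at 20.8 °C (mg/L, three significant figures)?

C_s = 14.652 − 0.41022×20.8 + 0.007991×20.8² − 7.7774×10⁻⁵×20.8³ = 8.877 mg/L.

C_s ≈ 8.88 mg/L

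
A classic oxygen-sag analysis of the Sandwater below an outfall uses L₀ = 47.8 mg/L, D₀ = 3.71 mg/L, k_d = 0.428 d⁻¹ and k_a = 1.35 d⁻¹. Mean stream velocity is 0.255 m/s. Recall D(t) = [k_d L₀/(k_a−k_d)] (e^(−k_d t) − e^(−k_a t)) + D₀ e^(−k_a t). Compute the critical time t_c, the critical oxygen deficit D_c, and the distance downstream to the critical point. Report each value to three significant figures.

t_c ≈ 1.05 d; D_c ≈ 9.68 mg/L; x_c ≈ 23.1 km

With k_a/k_d = 3.154 and 1 − D₀(k_a−k_d)/(k_d L₀) = 0.8328,
t_c = ln(3.154 × 0.8328) / (1.35 − 0.428) = ln(2.627) / 0.9220 = 0.9658/0.9220 = 1.047 d.
D_c = (k_d/k_a) L₀ e^(−k_d t_c) = (0.428/1.35) × 47.8 × e^(−0.428×1.047) = 0.3170 × 47.8 × 0.6387 = 9.679 mg/L.
x_c = v t_c = 0.255 m/s × 1.047 d × 86400 s/d = 23080 m ≈ 23.1 km.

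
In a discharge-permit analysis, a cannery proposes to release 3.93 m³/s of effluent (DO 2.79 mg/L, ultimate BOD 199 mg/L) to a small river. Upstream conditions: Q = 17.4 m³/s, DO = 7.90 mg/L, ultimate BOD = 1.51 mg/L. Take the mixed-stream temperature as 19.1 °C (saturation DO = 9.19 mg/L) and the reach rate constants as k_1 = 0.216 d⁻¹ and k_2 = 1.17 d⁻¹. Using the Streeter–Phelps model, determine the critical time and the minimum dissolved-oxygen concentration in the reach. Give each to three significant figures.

t_c ≈ 1.46 d; minimum DO ≈ 4.08 mg/L

Mixed DO = (17.4×7.90 + 3.93×2.79)/(17.4+3.93) = 148.4/21.33 = 6.958 mg/L.
Mixed L₀ = (17.4×1.51 + 3.93×199)/(21.33) = 808.3/21.33 = 37.90 mg/L.
Initial deficit D₀ = C_s − DO₀ = 9.19 − 6.958 = 2.232 mg/L.
t_c = (1/0.9540) ln[(1.17/0.216)(1 − 2.232×0.9540/(0.216×37.90))] = 1.048 × ln(4.008) = 1.455 d.
D_c = (0.216/1.17) × 37.90 × e^(−0.216×1.455) = 0.1846 × 37.90 × 0.7303 = 5.109 mg/L.
Minimum DO = 9.19 − 5.109 = 4.081 mg/L.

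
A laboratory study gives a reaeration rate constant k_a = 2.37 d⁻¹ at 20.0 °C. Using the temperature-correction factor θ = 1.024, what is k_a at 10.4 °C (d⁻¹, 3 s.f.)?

k_a ≈ 1.89 d⁻¹

k_a(T₂) = k_a(T₁) · θ^(T₂−T₁) = 2.37 × 1.024^(10.4−20.0)
= 2.37 × 1.024^-9.60 = 2.37 × 0.7964 = 1.887 d⁻¹.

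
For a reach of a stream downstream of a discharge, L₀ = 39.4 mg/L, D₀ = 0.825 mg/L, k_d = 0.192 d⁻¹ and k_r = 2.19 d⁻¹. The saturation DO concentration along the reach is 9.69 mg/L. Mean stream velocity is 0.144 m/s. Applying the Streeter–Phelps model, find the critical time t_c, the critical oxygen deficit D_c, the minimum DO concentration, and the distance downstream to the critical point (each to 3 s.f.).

t_c ≈ 1.10 d; D_c ≈ 2.80 mg/L; min DO ≈ 6.89 mg/L; x_c ≈ 13.6 km

t_c = [1/(k_r−k_d)] ln[(k_r/k_d)(1 − D₀(k_r−k_d)/(k_d L₀))]
= [1/(2.19−0.192)] ln[(2.19/0.192)(1 − 0.825×1.998/(0.192×39.4))]
= (1/1.998) ln[11.41 × 0.7821] = 0.5005 × ln(8.921) = 0.5005 × 2.188 = 1.095 d.
L(t_c) = L₀ e^(−k_d t_c) = 39.4 × 0.8103 = 31.93 mg/L, and at the critical point k_r D_c = k_d L, so D_c = (0.192/2.19) × 31.93 = 2.799 mg/L.
Minimum DO = C_s − D_c = 9.69 − 2.799 = 6.891 mg/L.
x_c = v t_c = 0.144 m/s × 1.095 d × 86400 s/d = 13630 m ≈ 13.6 km.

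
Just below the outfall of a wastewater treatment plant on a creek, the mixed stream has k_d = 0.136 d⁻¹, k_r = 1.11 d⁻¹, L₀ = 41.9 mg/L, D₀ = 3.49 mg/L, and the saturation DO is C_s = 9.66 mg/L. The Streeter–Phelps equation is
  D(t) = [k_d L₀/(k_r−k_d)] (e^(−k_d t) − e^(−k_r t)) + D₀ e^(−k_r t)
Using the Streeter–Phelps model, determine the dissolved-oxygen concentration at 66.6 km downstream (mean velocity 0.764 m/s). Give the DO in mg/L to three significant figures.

DO ≈ 5.33 mg/L

Travel time t = x/v = 66.6 km / (0.764 m/s) = 66600 m / 0.764 m/s = 87170 s = 1.009 d.
k_d L₀/(k_r−k_d) = 0.136×41.9/(1.11−0.136) = 5.698/0.9740 = 5.851 mg/L.
e^(−k_d t) = e^(−0.136×1.009) = 0.8718; e^(−k_r t) = e^(−1.11×1.009) = 0.3263.
D = 5.851 × (0.8718 − 0.3263) + 3.49 × 0.3263 = 3.191 + 1.139 = 4.330 mg/L.
DO = C_s − D = 9.66 − 4.330 = 5.330 mg/L.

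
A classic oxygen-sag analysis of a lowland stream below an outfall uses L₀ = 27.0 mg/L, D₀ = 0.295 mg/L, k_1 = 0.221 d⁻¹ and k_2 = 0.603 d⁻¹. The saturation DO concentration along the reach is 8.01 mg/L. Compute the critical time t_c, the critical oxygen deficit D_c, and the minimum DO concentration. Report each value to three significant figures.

t_c ≈ 2.58 d; D_c ≈ 5.60 mg/L; min DO ≈ 2.41 mg/L

At the critical point dD/dt = 0, so k_1 L₀ e^(−k_1 t) = k_2 D. Substituting D(t) from the Streeter–Phelps equation and solving for t gives
t_c = ln[(k_2/k_1)(1 − D₀(k_2−k_1)/(k_1 L₀))] / (k_2−k_1).
Here k_2−k_1 = 0.3820 d⁻¹ and 1 − D₀(k_2−k_1)/(k_1 L₀) = 1 − 0.295×0.3820/(0.221×27.0) = 0.9811, so
t_c = ln(2.729 × 0.9811) / 0.3820 = 0.9847 / 0.3820 = 2.578 d.
D_c = (k_1/k_2) L₀ e^(−k_1 t_c) = (0.221/0.603) × 27.0 × e^(−0.221×2.578) = 0.3665 × 27.0 × 0.5657 = 5.598 mg/L.
Minimum DO = C_s − D_c = 8.01 − 5.598 = 2.412 mg/L.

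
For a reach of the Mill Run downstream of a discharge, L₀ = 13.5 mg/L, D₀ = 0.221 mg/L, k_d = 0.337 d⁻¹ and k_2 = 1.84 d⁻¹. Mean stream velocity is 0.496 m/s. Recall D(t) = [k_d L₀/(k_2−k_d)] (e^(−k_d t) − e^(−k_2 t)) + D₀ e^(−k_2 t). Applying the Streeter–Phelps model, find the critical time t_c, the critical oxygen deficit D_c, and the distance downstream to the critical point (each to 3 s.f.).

t_c ≈ 1.08 d; D_c ≈ 1.72 mg/L; x_c ≈ 46.2 km

With k_2/k_d = 5.460 and 1 − D₀(k_2−k_d)/(k_d L₀) = 0.9270,
t_c = ln(5.460 × 0.9270) / (1.84 − 0.337) = ln(5.061) / 1.503 = 1.622/1.503 = 1.079 d.
L(t_c) = L₀ e^(−k_d t_c) = 13.5 × 0.6952 = 9.385 mg/L, and at the critical point k_2 D_c = k_d L, so D_c = (0.337/1.84) × 9.385 = 1.719 mg/L.
x_c = v t_c = 0.496 m/s × 1.079 d × 86400 s/d = 46240 m ≈ 46.2 km.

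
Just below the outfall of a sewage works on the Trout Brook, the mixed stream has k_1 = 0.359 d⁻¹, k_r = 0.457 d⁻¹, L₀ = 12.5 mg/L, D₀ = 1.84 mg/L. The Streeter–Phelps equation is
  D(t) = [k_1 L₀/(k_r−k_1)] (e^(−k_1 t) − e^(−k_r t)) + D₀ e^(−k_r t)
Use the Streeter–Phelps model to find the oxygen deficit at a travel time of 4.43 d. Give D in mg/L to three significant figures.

D ≈ 3.53 mg/L

k_1 L₀/(k_r−k_1) = 0.359×12.5/(0.457−0.359) = 4.487/0.09800 = 45.79 mg/L.
e^(−k_1 t) = e^(−0.359×4.430) = 0.2039; e^(−k_r t) = e^(−0.457×4.430) = 0.1321.
D = 45.79 × (0.2039 − 0.1321) + 1.84 × 0.1321 = 3.287 + 0.2430 = 3.530 mg/L.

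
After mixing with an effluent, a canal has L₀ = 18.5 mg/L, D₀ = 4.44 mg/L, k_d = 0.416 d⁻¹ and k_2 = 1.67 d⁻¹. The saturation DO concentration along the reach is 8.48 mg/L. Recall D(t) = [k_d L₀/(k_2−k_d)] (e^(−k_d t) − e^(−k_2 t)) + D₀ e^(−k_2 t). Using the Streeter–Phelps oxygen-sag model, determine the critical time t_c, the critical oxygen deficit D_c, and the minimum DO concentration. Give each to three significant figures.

t_c ≈ 0.0833 d; D_c ≈ 4.45 mg/L; min DO ≈ 4.03 mg/L

t_c = [1/(k_2−k_d)] ln[(k_2/k_d)(1 − D₀(k_2−k_d)/(k_d L₀))]
= [1/(1.67−0.416)] ln[(1.67/0.416)(1 − 4.44×1.254/(0.416×18.5))]
= (1/1.254) ln[4.014 × 0.2765] = 0.7974 × ln(1.110) = 0.7974 × 0.1045 = 0.08332 d.
D_c = (k_d/k_2) L₀ e^(−k_d t_c) = (0.416/1.67) × 18.5 × e^(−0.416×0.08332) = 0.2491 × 18.5 × 0.9659 = 4.451 mg/L.
Minimum DO = C_s − D_c = 8.48 − 4.451 = 4.029 mg/L.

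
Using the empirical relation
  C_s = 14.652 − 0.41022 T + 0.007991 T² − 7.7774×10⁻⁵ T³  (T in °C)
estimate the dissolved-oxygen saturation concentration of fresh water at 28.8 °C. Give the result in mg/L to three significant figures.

C_s ≈ 7.61 mg/L

C_s = 14.652 − 0.41022×28.8 + 0.007991×28.8² − 7.7774×10⁻⁵×28.8³ = 7.608 mg/L.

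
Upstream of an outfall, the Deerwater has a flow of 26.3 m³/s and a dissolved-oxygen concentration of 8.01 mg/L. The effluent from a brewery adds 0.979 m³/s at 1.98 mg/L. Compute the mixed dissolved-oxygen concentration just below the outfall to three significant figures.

Flow-weighted mixing: C = (Q_r C_r + Q_w C_w)/(Q_r + Q_w)
= (26.3×8.01 + 0.979×1.98)/(26.3 + 0.979) = 212.6/27.28 = 7.794 mg/L.

7.79 mg/L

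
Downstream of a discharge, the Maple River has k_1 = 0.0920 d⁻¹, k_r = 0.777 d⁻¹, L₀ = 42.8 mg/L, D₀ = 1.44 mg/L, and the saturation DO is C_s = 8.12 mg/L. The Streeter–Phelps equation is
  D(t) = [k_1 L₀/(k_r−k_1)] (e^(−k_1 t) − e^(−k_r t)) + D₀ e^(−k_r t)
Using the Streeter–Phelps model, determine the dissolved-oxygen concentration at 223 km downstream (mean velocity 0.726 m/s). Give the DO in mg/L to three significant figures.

DO ≈ 4.25 mg/L

Travel time t = x/v = 223 km / (0.726 m/s) = 223000 m / 0.726 m/s = 307200 s = 3.555 d.
k_1 L₀/(k_r−k_1) = 0.0920×42.8/(0.777−0.0920) = 3.938/0.6850 = 5.748 mg/L.
e^(−k_1 t) = e^(−0.0920×3.555) = 0.7210; e^(−k_r t) = e^(−0.777×3.555) = 0.06314.
D = 5.748 × (0.7210 − 0.06314) + 1.44 × 0.06314 = 3.782 + 0.09093 = 3.873 mg/L.
DO = C_s − D = 8.12 − 3.873 = 4.247 mg/L.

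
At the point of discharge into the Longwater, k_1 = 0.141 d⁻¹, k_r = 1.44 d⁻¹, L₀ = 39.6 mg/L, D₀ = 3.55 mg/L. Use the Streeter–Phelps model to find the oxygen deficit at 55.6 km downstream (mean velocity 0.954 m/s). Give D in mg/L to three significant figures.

D ≈ 3.63 mg/L

Travel time t = x/v = 55.6 km / (0.954 m/s) = 55600 m / 0.954 m/s = 58280 s = 0.6745 d.
k_1 L₀/(k_r−k_1) = 0.141×39.6/(1.44−0.141) = 5.584/1.299 = 4.298 mg/L.
e^(−k_1 t) = e^(−0.141×0.6745) = 0.9093; e^(−k_r t) = e^(−1.44×0.6745) = 0.3786.
D = 4.298 × (0.9093 − 0.3786) + 3.55 × 0.3786 = 2.281 + 1.344 = 3.625 mg/L.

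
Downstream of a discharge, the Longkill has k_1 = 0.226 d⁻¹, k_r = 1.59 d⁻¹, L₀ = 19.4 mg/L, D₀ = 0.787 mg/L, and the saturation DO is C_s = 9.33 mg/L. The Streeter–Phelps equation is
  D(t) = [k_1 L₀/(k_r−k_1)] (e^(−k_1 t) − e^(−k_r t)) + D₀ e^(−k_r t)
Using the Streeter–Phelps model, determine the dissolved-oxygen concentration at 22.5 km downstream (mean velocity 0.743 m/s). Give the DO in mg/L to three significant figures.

DO ≈ 7.75 mg/L

Travel time t = x/v = 22.5 km / (0.743 m/s) = 22500 m / 0.743 m/s = 30280 s = 0.3505 d.
k_1 L₀/(k_r−k_1) = 0.226×19.4/(1.59−0.226) = 4.384/1.364 = 3.214 mg/L.
e^(−k_1 t) = e^(−0.226×0.3505) = 0.9238; e^(−k_r t) = e^(−1.59×0.3505) = 0.5728.
D = 3.214 × (0.9238 − 0.5728) + 0.787 × 0.5728 = 1.129 + 0.4508 = 1.579 mg/L.
DO = C_s − D = 9.33 − 1.579 = 7.751 mg/L.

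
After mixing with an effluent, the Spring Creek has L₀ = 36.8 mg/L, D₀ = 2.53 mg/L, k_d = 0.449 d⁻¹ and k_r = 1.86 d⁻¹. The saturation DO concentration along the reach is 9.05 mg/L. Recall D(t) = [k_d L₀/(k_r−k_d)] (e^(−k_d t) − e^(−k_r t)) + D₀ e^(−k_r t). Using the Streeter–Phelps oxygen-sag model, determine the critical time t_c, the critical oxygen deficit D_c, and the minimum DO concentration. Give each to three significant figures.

t_c ≈ 0.835 d; D_c ≈ 6.11 mg/L; min DO ≈ 2.94 mg/L

At the critical point dD/dt = 0, so k_d L₀ e^(−k_d t) = k_r D. Substituting D(t) from the Streeter–Phelps equation and solving for t gives
t_c = ln[(k_r/k_d)(1 − D₀(k_r−k_d)/(k_d L₀))] / (k_r−k_d).
Here k_r−k_d = 1.411 d⁻¹ and 1 − D₀(k_r−k_d)/(k_d L₀) = 1 − 2.53×1.411/(0.449×36.8) = 0.7840, so
t_c = ln(4.143 × 0.7840) / 1.411 = 1.178 / 1.411 = 0.8348 d.
L(t_c) = L₀ e^(−k_d t_c) = 36.8 × 0.6874 = 25.30 mg/L, and at the critical point k_r D_c = k_d L, so D_c = (0.449/1.86) × 25.30 = 6.107 mg/L.
Minimum DO = C_s − D_c = 9.05 − 6.107 = 2.943 mg/L.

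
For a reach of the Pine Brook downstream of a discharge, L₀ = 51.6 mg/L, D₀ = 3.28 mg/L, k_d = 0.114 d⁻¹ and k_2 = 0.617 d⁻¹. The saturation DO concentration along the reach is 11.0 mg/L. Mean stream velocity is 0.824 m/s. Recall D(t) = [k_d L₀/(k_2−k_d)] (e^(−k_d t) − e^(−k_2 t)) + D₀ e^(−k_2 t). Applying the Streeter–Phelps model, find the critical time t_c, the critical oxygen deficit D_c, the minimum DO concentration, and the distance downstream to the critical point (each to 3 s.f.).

t_c ≈ 2.70 d; D_c ≈ 7.01 mg/L; min DO ≈ 3.99 mg/L; x_c ≈ 192 km

t_c = [1/(k_2−k_d)] ln[(k_2/k_d)(1 − D₀(k_2−k_d)/(k_d L₀))]
= [1/(0.617−0.114)] ln[(0.617/0.114)(1 − 3.28×0.5030/(0.114×51.6))]
= (1/0.5030) ln[5.412 × 0.7195] = 1.988 × ln(3.894) = 1.988 × 1.360 = 2.703 d.
L(t_c) = L₀ e^(−k_d t_c) = 51.6 × 0.7348 = 37.92 mg/L, and at the critical point k_2 D_c = k_d L, so D_c = (0.114/0.617) × 37.92 = 7.006 mg/L.
Minimum DO = C_s − D_c = 11.0 − 7.006 = 3.994 mg/L.
x_c = v t_c = 0.824 m/s × 2.703 d × 86400 s/d = 192400 m ≈ 192 km.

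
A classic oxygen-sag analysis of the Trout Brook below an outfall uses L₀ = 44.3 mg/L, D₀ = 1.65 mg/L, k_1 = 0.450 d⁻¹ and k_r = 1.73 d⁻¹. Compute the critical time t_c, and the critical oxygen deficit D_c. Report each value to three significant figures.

t_c ≈ 0.965 d; D_c ≈ 7.47 mg/L

With k_r/k_1 = 3.844 and 1 − D₀(k_r−k_1)/(k_1 L₀) = 0.8941,
t_c = ln(3.844 × 0.8941) / (1.73 − 0.450) = ln(3.437) / 1.280 = 1.235/1.280 = 0.9646 d.
D_c = (k_1/k_r) L₀ e^(−k_1 t_c) = (0.450/1.73) × 44.3 × e^(−0.450×0.9646) = 0.2601 × 44.3 × 0.6479 = 7.466 mg/L.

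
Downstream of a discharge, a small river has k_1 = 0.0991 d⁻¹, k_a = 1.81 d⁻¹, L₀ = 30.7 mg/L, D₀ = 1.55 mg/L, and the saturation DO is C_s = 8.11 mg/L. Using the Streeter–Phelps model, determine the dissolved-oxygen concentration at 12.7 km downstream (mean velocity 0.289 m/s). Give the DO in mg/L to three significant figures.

Travel time t = x/v = 12.7 km / (0.289 m/s) = 12700 m / 0.289 m/s = 43940 s = 0.5086 d.
k_1 L₀/(k_a−k_1) = 0.0991×30.7/(1.81−0.0991) = 3.042/1.711 = 1.778 mg/L.
e^(−k_1 t) = e^(−0.0991×0.5086) = 0.9508; e^(−k_a t) = e^(−1.81×0.5086) = 0.3983.
D = 1.778 × (0.9508 − 0.3983) + 1.55 × 0.3983 = 0.9826 + 0.6173 = 1.600 mg/L.
DO = C_s − D = 8.11 − 1.600 = 6.510 mg/L.

DO ≈ 6.51 mg/L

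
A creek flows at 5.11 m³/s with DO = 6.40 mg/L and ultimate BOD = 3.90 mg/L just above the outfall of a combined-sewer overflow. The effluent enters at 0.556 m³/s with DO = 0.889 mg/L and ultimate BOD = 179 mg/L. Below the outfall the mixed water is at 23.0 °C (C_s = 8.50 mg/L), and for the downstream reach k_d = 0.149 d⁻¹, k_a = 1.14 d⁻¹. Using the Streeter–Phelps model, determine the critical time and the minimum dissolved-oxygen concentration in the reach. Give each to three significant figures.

t_c ≈ 0.247 d; minimum DO ≈ 5.84 mg/L

Mixed DO = (5.11×6.40 + 0.556×0.889)/(5.11+0.556) = 33.20/5.666 = 5.859 mg/L.
Mixed L₀ = (5.11×3.90 + 0.556×179)/(5.666) = 119.5/5.666 = 21.08 mg/L.
Initial deficit D₀ = C_s − DO₀ = 8.50 − 5.859 = 2.641 mg/L.
t_c = (1/0.9910) ln[(1.14/0.149)(1 − 2.641×0.9910/(0.149×21.08))] = 1.009 × ln(1.277) = 0.2467 d.
D_c = (0.149/1.14) × 21.08 × e^(−0.149×0.2467) = 0.1307 × 21.08 × 0.9639 = 2.656 mg/L.
Minimum DO = 8.50 − 2.656 = 5.844 mg/L.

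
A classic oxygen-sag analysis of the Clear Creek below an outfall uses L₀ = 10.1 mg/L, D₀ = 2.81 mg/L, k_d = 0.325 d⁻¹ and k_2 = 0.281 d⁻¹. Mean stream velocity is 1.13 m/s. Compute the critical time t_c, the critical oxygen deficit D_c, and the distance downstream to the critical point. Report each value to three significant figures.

t_c ≈ 2.47 d; D_c ≈ 5.24 mg/L; x_c ≈ 241 km

With k_2/k_d = 0.8646 and 1 − D₀(k_2−k_d)/(k_d L₀) = 1.038,
t_c = ln(0.8646 × 1.038) / (0.281 − 0.325) = ln(0.8972) / -0.04400 = -0.1085/-0.04400 = 2.466 d.
L(t_c) = L₀ e^(−k_d t_c) = 10.1 × 0.4487 = 4.532 mg/L, and at the critical point k_2 D_c = k_d L, so D_c = (0.325/0.281) × 4.532 = 5.242 mg/L.
x_c = v t_c = 1.13 m/s × 2.466 d × 86400 s/d = 240700 m ≈ 241 km.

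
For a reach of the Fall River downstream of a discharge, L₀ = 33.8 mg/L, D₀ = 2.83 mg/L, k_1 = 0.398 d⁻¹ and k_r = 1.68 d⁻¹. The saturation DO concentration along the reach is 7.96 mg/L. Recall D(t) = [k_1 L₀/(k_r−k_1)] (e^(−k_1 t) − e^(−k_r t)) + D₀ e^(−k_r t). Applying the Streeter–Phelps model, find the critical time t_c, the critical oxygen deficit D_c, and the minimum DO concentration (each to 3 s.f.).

t_c ≈ 0.878 d; D_c ≈ 5.65 mg/L; min DO ≈ 2.31 mg/L

At the critical point dD/dt = 0, so k_1 L₀ e^(−k_1 t) = k_r D. Substituting D(t) from the Streeter–Phelps equation and solving for t gives
t_c = ln[(k_r/k_1)(1 − D₀(k_r−k_1)/(k_1 L₀))] / (k_r−k_1).
Here k_r−k_1 = 1.282 d⁻¹ and 1 − D₀(k_r−k_1)/(k_1 L₀) = 1 − 2.83×1.282/(0.398×33.8) = 0.7303, so
t_c = ln(4.221 × 0.7303) / 1.282 = 1.126 / 1.282 = 0.8782 d.
D_c = (k_1/k_r) L₀ e^(−k_1 t_c) = (0.398/1.68) × 33.8 × e^(−0.398×0.8782) = 0.2369 × 33.8 × 0.7050 = 5.645 mg/L.
Minimum DO = C_s − D_c = 7.96 − 5.645 = 2.315 mg/L.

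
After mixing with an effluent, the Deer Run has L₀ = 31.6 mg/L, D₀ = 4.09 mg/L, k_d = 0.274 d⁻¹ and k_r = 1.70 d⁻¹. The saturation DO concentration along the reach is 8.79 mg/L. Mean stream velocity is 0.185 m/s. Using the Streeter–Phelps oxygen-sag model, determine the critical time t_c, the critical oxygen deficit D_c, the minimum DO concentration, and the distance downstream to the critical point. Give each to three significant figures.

t_c ≈ 0.495 d; D_c ≈ 4.45 mg/L; min DO ≈ 4.34 mg/L; x_c ≈ 7.91 km

At the critical point dD/dt = 0, so k_d L₀ e^(−k_d t) = k_r D. Substituting D(t) from the Streeter–Phelps equation and solving for t gives
t_c = ln[(k_r/k_d)(1 − D₀(k_r−k_d)/(k_d L₀))] / (k_r−k_d).
Here k_r−k_d = 1.426 d⁻¹ and 1 − D₀(k_r−k_d)/(k_d L₀) = 1 − 4.09×1.426/(0.274×31.6) = 0.3264, so
t_c = ln(6.204 × 0.3264) / 1.426 = 0.7056 / 1.426 = 0.4948 d.
L(t_c) = L₀ e^(−k_d t_c) = 31.6 × 0.8732 = 27.59 mg/L, and at the critical point k_r D_c = k_d L, so D_c = (0.274/1.70) × 27.59 = 4.447 mg/L.
Minimum DO = C_s − D_c = 8.79 − 4.447 = 4.343 mg/L.
x_c = v t_c = 0.185 m/s × 0.4948 d × 86400 s/d = 7909 m ≈ 7.91 km.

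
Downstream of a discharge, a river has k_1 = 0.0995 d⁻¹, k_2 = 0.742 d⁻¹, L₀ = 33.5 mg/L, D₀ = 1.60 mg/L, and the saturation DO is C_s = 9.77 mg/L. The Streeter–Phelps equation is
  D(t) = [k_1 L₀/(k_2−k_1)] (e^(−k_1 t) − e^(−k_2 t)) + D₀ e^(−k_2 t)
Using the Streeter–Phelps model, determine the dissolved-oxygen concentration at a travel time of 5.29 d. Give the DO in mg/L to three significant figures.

DO ≈ 6.78 mg/L

k_1 L₀/(k_2−k_1) = 0.0995×33.5/(0.742−0.0995) = 3.333/0.6425 = 5.188 mg/L.
e^(−k_1 t) = e^(−0.0995×5.290) = 0.5908; e^(−k_2 t) = e^(−0.742×5.290) = 0.01974.
D = 5.188 × (0.5908 − 0.01974) + 1.60 × 0.01974 = 2.962 + 0.03158 = 2.994 mg/L.
DO = C_s − D = 9.77 − 2.994 = 6.776 mg/L.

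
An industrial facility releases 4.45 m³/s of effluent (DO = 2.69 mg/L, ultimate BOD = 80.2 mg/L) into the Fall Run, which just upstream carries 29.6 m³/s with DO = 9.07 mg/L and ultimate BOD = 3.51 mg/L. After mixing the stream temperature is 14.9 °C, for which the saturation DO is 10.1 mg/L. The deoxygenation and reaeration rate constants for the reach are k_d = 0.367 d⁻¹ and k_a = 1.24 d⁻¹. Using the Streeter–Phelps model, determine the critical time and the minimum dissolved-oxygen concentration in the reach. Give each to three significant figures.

t_c ≈ 0.940 d; minimum DO ≈ 7.26 mg/L

Mixed DO = (29.6×9.07 + 4.45×2.69)/(29.6+4.45) = 280.4/34.05 = 8.236 mg/L.
Mixed L₀ = (29.6×3.51 + 4.45×80.2)/(34.05) = 460.8/34.05 = 13.53 mg/L.
Initial deficit D₀ = C_s − DO₀ = 10.1 − 8.236 = 1.864 mg/L.
t_c = (1/0.8730) ln[(1.24/0.367)(1 − 1.864×0.8730/(0.367×13.53))] = 1.145 × ln(2.272) = 0.9400 d.
D_c = (0.367/1.24) × 13.53 × e^(−0.367×0.9400) = 0.2960 × 13.53 × 0.7082 = 2.837 mg/L.
Minimum DO = 10.1 − 2.837 = 7.263 mg/L.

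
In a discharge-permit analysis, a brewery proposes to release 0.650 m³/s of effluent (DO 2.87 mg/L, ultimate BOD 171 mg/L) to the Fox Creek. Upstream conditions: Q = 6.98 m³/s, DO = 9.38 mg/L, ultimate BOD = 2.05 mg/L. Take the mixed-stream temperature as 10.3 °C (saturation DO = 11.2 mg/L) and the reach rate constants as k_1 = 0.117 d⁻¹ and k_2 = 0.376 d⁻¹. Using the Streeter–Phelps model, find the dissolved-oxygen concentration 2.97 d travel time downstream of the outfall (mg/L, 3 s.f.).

DO ≈ 7.61 mg/L

Mixed DO = (6.98×9.38 + 0.650×2.87)/(6.98+0.650) = 67.34/7.630 = 8.825 mg/L.
Mixed L₀ = (6.98×2.05 + 0.650×171)/(7.630) = 125.5/7.630 = 16.44 mg/L.
Initial deficit D₀ = C_s − DO₀ = 11.2 − 8.825 = 2.375 mg/L.
D(2.97) = [0.117×16.44/(0.376−0.117)](e^(−0.117×2.97) − e^(−0.376×2.97)) + 2.375 e^(−0.376×2.97)
= 7.428 × (0.7065 − 0.3274) + 2.375 × 0.3274 = 3.593 mg/L.
DO = 11.2 − 3.593 = 7.607 mg/L.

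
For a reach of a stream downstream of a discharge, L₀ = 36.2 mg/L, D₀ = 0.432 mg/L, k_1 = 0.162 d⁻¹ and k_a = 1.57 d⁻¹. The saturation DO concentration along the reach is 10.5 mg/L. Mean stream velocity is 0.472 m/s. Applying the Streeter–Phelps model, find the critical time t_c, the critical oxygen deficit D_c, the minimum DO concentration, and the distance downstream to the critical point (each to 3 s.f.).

t_c = [1/(k_a−k_1)] ln[(k_a/k_1)(1 − D₀(k_a−k_1)/(k_1 L₀))]
= [1/(1.57−0.162)] ln[(1.57/0.162)(1 − 0.432×1.408/(0.162×36.2))]
= (1/1.408) ln[9.691 × 0.8963] = 0.7102 × ln(8.686) = 0.7102 × 2.162 = 1.535 d.
D_c = (k_1/k_a) L₀ e^(−k_1 t_c) = (0.162/1.57) × 36.2 × e^(−0.162×1.535) = 0.1032 × 36.2 × 0.7798 = 2.913 mg/L.
Minimum DO = C_s − D_c = 10.5 − 2.913 = 7.587 mg/L.
x_c = v t_c = 0.472 m/s × 1.535 d × 86400 s/d = 62610 m ≈ 62.6 km.

t_c ≈ 1.54 d; D_c ≈ 2.91 mg/L; min DO ≈ 7.59 mg/L; x_c ≈ 62.6 km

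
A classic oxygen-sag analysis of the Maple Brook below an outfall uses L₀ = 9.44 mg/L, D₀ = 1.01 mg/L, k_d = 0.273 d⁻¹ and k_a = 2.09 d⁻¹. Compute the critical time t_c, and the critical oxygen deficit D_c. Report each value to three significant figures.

At the critical point dD/dt = 0, so k_d L₀ e^(−k_d t) = k_a D. Substituting D(t) from the Streeter–Phelps equation and solving for t gives
t_c = ln[(k_a/k_d)(1 − D₀(k_a−k_d)/(k_d L₀))] / (k_a−k_d).
Here k_a−k_d = 1.817 d⁻¹ and 1 − D₀(k_a−k_d)/(k_d L₀) = 1 − 1.01×1.817/(0.273×9.44) = 0.2879, so
t_c = ln(7.656 × 0.2879) / 1.817 = 0.7903 / 1.817 = 0.4349 d.
D_c = (k_d/k_a) L₀ e^(−k_d t_c) = (0.273/2.09) × 9.44 × e^(−0.273×0.4349) = 0.1306 × 9.44 × 0.8880 = 1.095 mg/L.

t_c ≈ 0.435 d; D_c ≈ 1.10 mg/L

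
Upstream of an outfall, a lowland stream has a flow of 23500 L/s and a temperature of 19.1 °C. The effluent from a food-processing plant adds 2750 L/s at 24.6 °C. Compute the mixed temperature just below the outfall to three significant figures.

Flow-weighted mixing: C = (Q_r C_r + Q_w C_w)/(Q_r + Q_w)
= (23500×19.1 + 2750×24.6)/(23500 + 2750) = 516500/26250 = 19.68 °C.

19.7 °C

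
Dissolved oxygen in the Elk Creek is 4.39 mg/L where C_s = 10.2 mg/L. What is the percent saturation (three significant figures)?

43.0 % saturation

% saturation = C/C_s × 100 = 4.39/10.2 × 100 = 43.0 %.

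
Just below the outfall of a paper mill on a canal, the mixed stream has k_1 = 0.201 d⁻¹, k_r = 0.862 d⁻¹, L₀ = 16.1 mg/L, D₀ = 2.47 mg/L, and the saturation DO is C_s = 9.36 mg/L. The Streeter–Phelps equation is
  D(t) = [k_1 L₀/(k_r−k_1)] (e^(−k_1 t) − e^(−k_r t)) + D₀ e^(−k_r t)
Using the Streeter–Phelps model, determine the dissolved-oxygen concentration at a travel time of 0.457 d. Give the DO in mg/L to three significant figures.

k_1 L₀/(k_r−k_1) = 0.201×16.1/(0.862−0.201) = 3.236/0.6610 = 4.896 mg/L.
e^(−k_1 t) = e^(−0.201×0.4570) = 0.9122; e^(−k_r t) = e^(−0.862×0.4570) = 0.6744.
D = 4.896 × (0.9122 − 0.6744) + 2.47 × 0.6744 = 1.164 + 1.666 = 2.830 mg/L.
DO = C_s − D = 9.36 − 2.830 = 6.530 mg/L.

DO ≈ 6.53 mg/L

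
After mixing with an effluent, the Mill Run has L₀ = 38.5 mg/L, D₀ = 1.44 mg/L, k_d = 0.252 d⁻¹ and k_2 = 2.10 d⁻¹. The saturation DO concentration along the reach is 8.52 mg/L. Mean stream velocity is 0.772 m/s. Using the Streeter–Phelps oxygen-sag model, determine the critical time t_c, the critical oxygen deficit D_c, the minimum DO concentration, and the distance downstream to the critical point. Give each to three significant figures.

t_c ≈ 0.974 d; D_c ≈ 3.61 mg/L; min DO ≈ 4.91 mg/L; x_c ≈ 65.0 km

At the critical point dD/dt = 0, so k_d L₀ e^(−k_d t) = k_2 D. Substituting D(t) from the Streeter–Phelps equation and solving for t gives
t_c = ln[(k_2/k_d)(1 − D₀(k_2−k_d)/(k_d L₀))] / (k_2−k_d).
Here k_2−k_d = 1.848 d⁻¹ and 1 − D₀(k_2−k_d)/(k_d L₀) = 1 − 1.44×1.848/(0.252×38.5) = 0.7257, so
t_c = ln(8.333 × 0.7257) / 1.848 = 1.800 / 1.848 = 0.9738 d.
L(t_c) = L₀ e^(−k_d t_c) = 38.5 × 0.7824 = 30.12 mg/L, and at the critical point k_2 D_c = k_d L, so D_c = (0.252/2.10) × 30.12 = 3.615 mg/L.
Minimum DO = C_s − D_c = 8.52 − 3.615 = 4.905 mg/L.
x_c = v t_c = 0.772 m/s × 0.9738 d × 86400 s/d = 64960 m ≈ 65.0 km.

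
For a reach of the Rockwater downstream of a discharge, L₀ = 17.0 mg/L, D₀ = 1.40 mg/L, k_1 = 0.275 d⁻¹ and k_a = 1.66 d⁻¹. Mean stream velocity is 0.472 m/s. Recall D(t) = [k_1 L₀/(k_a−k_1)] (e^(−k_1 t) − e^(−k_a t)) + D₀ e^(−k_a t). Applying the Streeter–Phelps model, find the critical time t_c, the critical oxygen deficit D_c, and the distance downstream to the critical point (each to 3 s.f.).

t_c ≈ 0.911 d; D_c ≈ 2.19 mg/L; x_c ≈ 37.2 km

At the critical point dD/dt = 0, so k_1 L₀ e^(−k_1 t) = k_a D. Substituting D(t) from the Streeter–Phelps equation and solving for t gives
t_c = ln[(k_a/k_1)(1 − D₀(k_a−k_1)/(k_1 L₀))] / (k_a−k_1).
Here k_a−k_1 = 1.385 d⁻¹ and 1 − D₀(k_a−k_1)/(k_1 L₀) = 1 − 1.40×1.385/(0.275×17.0) = 0.5852, so
t_c = ln(6.036 × 0.5852) / 1.385 = 1.262 / 1.385 = 0.9112 d.
D_c = (k_1/k_a) L₀ e^(−k_1 t_c) = (0.275/1.66) × 17.0 × e^(−0.275×0.9112) = 0.1657 × 17.0 × 0.7783 = 2.192 mg/L.
x_c = v t_c = 0.472 m/s × 0.9112 d × 86400 s/d = 37160 m ≈ 37.2 km.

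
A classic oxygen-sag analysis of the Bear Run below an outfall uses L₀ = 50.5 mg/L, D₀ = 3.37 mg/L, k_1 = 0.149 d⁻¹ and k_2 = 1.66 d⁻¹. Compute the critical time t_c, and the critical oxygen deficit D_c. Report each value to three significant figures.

t_c ≈ 0.848 d; D_c ≈ 3.99 mg/L

With k_2/k_1 = 11.14 and 1 − D₀(k_2−k_1)/(k_1 L₀) = 0.3233,
t_c = ln(11.14 × 0.3233) / (1.66 − 0.149) = ln(3.602) / 1.511 = 1.281/1.511 = 0.8480 d.
D_c = (k_1/k_2) L₀ e^(−k_1 t_c) = (0.149/1.66) × 50.5 × e^(−0.149×0.8480) = 0.08976 × 50.5 × 0.8813 = 3.995 mg/L.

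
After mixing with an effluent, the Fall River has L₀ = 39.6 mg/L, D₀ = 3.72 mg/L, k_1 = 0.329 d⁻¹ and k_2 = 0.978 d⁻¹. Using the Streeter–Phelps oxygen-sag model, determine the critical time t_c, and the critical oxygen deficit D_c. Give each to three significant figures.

t_c ≈ 1.36 d; D_c ≈ 8.51 mg/L

t_c = [1/(k_2−k_1)] ln[(k_2/k_1)(1 − D₀(k_2−k_1)/(k_1 L₀))]
= [1/(0.978−0.329)] ln[(0.978/0.329)(1 − 3.72×0.6490/(0.329×39.6))]
= (1/0.6490) ln[2.973 × 0.8147] = 1.541 × ln(2.422) = 1.541 × 0.8845 = 1.363 d.
D_c = (k_1/k_2) L₀ e^(−k_1 t_c) = (0.329/0.978) × 39.6 × e^(−0.329×1.363) = 0.3364 × 39.6 × 0.6387 = 8.508 mg/L.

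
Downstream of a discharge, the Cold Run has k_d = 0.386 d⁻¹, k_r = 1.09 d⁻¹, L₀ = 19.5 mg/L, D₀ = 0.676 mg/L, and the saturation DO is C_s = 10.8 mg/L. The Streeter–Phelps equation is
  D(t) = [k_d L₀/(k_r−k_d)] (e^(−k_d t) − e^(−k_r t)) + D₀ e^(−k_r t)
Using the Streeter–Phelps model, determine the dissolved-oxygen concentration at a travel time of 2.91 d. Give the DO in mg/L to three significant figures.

DO ≈ 7.74 mg/L

k_d L₀/(k_r−k_d) = 0.386×19.5/(1.09−0.386) = 7.527/0.7040 = 10.69 mg/L.
e^(−k_d t) = e^(−0.386×2.910) = 0.3252; e^(−k_r t) = e^(−1.09×2.910) = 0.04192.
D = 10.69 × (0.3252 − 0.04192) + 0.676 × 0.04192 = 3.029 + 0.02834 = 3.057 mg/L.
DO = C_s − D = 10.8 − 3.057 = 7.743 mg/L.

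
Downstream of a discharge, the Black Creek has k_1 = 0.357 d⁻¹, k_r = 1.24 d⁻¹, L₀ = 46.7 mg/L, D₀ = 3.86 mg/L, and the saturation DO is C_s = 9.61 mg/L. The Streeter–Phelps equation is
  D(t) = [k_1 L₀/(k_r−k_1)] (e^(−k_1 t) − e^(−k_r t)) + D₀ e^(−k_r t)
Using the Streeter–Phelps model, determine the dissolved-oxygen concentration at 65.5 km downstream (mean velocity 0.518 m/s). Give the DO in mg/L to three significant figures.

Travel time t = x/v = 65.5 km / (0.518 m/s) = 65500 m / 0.518 m/s = 126400 s = 1.464 d.
k_1 L₀/(k_r−k_1) = 0.357×46.7/(1.24−0.357) = 16.67/0.8830 = 18.88 mg/L.
e^(−k_1 t) = e^(−0.357×1.464) = 0.5931; e^(−k_r t) = e^(−1.24×1.464) = 0.1629.
D = 18.88 × (0.5931 − 0.1629) + 3.86 × 0.1629 = 8.122 + 0.6287 = 8.751 mg/L.
DO = C_s − D = 9.61 − 8.751 = 0.8592 mg/L.

DO ≈ 0.859 mg/L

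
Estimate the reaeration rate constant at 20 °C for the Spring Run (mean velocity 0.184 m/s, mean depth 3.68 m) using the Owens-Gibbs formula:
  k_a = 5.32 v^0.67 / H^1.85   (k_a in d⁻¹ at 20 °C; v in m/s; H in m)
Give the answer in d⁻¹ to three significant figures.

k_a ≈ 0.154 d⁻¹

k_a = 5.32 × 0.184^0.67 / 3.68^1.85 = 5.32 × 0.3217 / 11.14 = 0.1536 d⁻¹.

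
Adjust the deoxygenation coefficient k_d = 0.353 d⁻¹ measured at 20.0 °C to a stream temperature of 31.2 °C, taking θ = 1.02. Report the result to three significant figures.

k_d ≈ 0.441 d⁻¹

k_d(T₂) = k_d(T₁) · θ^(T₂−T₁) = 0.353 × 1.02^(31.2−20.0)
= 0.353 × 1.02^11.2 = 0.353 × 1.248 = 0.4407 d⁻¹.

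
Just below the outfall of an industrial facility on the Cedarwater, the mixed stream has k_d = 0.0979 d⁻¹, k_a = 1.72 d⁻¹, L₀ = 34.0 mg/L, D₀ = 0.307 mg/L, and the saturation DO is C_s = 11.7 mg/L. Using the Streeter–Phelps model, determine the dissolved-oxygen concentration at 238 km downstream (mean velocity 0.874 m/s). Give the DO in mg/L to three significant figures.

Travel time t = x/v = 238 km / (0.874 m/s) = 238000 m / 0.874 m/s = 272300 s = 3.152 d.
k_d L₀/(k_a−k_d) = 0.0979×34.0/(1.72−0.0979) = 3.329/1.622 = 2.052 mg/L.
e^(−k_d t) = e^(−0.0979×3.152) = 0.7345; e^(−k_a t) = e^(−1.72×3.152) = 0.004423.
D = 2.052 × (0.7345 − 0.004423) + 0.307 × 0.004423 = 1.498 + 0.001358 = 1.500 mg/L.
DO = C_s − D = 11.7 − 1.500 = 10.20 mg/L.

DO ≈ 10.2 mg/L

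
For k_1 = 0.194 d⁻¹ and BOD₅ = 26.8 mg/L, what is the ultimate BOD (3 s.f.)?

BOD₅ = L₀(1 − e^(−5k_1)) ⇒ L₀ = BOD₅ / (1 − e^(−5×0.194))
= 26.8 / (1 − 0.3791) = 26.8 / 0.6209 = 43.16 mg/L.

L₀ ≈ 43.2 mg/L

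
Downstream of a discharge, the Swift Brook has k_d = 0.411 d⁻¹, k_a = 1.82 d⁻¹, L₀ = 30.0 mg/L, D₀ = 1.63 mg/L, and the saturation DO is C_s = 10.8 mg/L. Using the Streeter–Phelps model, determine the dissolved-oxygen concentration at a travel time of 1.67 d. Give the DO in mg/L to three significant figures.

k_d L₀/(k_a−k_d) = 0.411×30.0/(1.82−0.411) = 12.33/1.409 = 8.751 mg/L.
e^(−k_d t) = e^(−0.411×1.670) = 0.5034; e^(−k_a t) = e^(−1.82×1.670) = 0.04786.
D = 8.751 × (0.5034 − 0.04786) + 1.63 × 0.04786 = 3.986 + 0.07802 = 4.064 mg/L.
DO = C_s − D = 10.8 − 4.064 = 6.736 mg/L.

DO ≈ 6.74 mg/L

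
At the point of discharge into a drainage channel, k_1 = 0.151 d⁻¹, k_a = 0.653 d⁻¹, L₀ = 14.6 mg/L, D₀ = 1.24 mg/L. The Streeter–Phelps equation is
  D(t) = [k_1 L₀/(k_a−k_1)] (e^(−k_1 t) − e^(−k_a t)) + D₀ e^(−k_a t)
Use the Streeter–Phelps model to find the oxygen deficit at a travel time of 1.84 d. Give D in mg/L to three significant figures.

k_1 L₀/(k_a−k_1) = 0.151×14.6/(0.653−0.151) = 2.205/0.5020 = 4.392 mg/L.
e^(−k_1 t) = e^(−0.151×1.840) = 0.7574; e^(−k_a t) = e^(−0.653×1.840) = 0.3007.
D = 4.392 × (0.7574 − 0.3007) + 1.24 × 0.3007 = 2.006 + 0.3729 = 2.378 mg/L.

D ≈ 2.38 mg/L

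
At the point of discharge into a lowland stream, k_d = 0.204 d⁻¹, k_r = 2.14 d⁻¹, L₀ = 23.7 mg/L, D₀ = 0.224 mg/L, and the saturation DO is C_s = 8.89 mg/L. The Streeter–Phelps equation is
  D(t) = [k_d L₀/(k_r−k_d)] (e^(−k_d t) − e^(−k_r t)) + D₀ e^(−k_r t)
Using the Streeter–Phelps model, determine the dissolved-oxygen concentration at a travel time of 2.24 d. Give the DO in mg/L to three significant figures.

DO ≈ 7.33 mg/L

k_d L₀/(k_r−k_d) = 0.204×23.7/(2.14−0.204) = 4.835/1.936 = 2.497 mg/L.
e^(−k_d t) = e^(−0.204×2.240) = 0.6332; e^(−k_r t) = e^(−2.14×2.240) = 0.008283.
D = 2.497 × (0.6332 − 0.008283) + 0.224 × 0.008283 = 1.561 + 0.001855 = 1.562 mg/L.
DO = C_s − D = 8.89 − 1.562 = 7.328 mg/L.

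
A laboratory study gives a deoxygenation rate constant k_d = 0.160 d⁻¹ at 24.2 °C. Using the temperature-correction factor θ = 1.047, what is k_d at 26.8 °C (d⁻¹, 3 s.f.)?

k_d(T₂) = k_d(T₁) · θ^(T₂−T₁) = 0.160 × 1.047^(26.8−24.2)
= 0.160 × 1.047^2.60 = 0.160 × 1.127 = 0.1803 d⁻¹.

k_d ≈ 0.180 d⁻¹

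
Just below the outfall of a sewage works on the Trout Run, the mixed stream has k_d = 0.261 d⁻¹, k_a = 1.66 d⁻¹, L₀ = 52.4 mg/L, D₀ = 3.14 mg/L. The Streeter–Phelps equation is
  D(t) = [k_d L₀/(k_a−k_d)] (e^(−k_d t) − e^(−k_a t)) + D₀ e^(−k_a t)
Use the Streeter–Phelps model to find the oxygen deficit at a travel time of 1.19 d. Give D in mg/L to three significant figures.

D ≈ 6.25 mg/L

k_d L₀/(k_a−k_d) = 0.261×52.4/(1.66−0.261) = 13.68/1.399 = 9.776 mg/L.
e^(−k_d t) = e^(−0.261×1.190) = 0.7330; e^(−k_a t) = e^(−1.66×1.190) = 0.1387.
D = 9.776 × (0.7330 − 0.1387) + 3.14 × 0.1387 = 5.810 + 0.4355 = 6.245 mg/L.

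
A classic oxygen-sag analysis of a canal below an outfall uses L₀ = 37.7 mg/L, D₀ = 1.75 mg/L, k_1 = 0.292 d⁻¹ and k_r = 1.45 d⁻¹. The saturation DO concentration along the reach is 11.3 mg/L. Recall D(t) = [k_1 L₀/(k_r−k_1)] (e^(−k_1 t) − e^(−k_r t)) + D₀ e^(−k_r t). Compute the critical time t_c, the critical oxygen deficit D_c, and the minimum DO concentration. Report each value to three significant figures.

With k_r/k_1 = 4.966 and 1 − D₀(k_r−k_1)/(k_1 L₀) = 0.8159,
t_c = ln(4.966 × 0.8159) / (1.45 − 0.292) = ln(4.052) / 1.158 = 1.399/1.158 = 1.208 d.
D_c = (k_1/k_r) L₀ e^(−k_1 t_c) = (0.292/1.45) × 37.7 × e^(−0.292×1.208) = 0.2014 × 37.7 × 0.7027 = 5.335 mg/L.
Minimum DO = C_s − D_c = 11.3 − 5.335 = 5.965 mg/L.

t_c ≈ 1.21 d; D_c ≈ 5.34 mg/L; min DO ≈ 5.96 mg/L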